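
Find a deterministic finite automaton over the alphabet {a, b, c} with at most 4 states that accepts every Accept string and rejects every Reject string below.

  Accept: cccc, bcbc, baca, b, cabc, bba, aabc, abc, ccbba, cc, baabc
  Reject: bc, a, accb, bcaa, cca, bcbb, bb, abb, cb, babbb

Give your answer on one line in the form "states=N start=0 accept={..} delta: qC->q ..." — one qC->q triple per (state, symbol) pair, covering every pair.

states=4 start=0 accept={0,2} delta: 0a->1 0b->2 0c->1 1a->1 1b->1 1c->0 2a->2 2b->3 2c->3 3a->0 3b->1 3c->0

State merging on the prefix tree: take the shortest (then alphabetical) example prefix whose next move is undefined and point that move at state 0, else 1, else 2, ...; a target is out if some Accept/Reject pair would then sit in one state with the same input left (inseparable). If every existing state is out, open a new one.
a: 0a undefined. 0a->0: no, aabc/bc meet in 0 with "bc" left. Open state 1: 0a->1.
b: 0b undefined. 0b->0: no, b/bb meet in 0. 0b->1: no, b/a meet in 1. Open state 2: 0b->2.
c: 0c undefined. 0c->0: no, b/cb meet in 2. 0c->1: ok.
aa: 1a undefined. 1a->0: no, cabc/bc meet in 2 with "c" left. 1a->1: ok.
ab: 1b undefined. 1b->0: no, b/abb meet in 2. 1b->1: ok.
ac: 1c undefined. 1c->0: ok.
ba: 2a undefined. 2a->0: no, baca/a meet in 1. 2a->1: no, baca/a meet in 1. 2a->2: ok.
bb: 2b undefined. 2b->0: no, cccc/bb meet in 0. 2b->1: no, bba/a meet in 1. 2b->2: no, b/bb meet in 2. Open state 3: 2b->3.
bc: 2c undefined. 2c->0: no, cccc/bc meet in 0. 2c->1: no, baca/bc meet in 1. 2c->2: no, baca/bc meet in 2. 2c->3: ok.
bba: 3a undefined. 3a->0: ok.
bcb: 3b undefined. 3b->0: no, bcbc/a meet in 1. 3b->1: ok.
baabc: 3c undefined. 3c->0: ok.
All examples now run through 4 states with every (state, symbol) defined. Accept strings end in {0,2}, Reject strings end in {1,3}; accept={0,2}.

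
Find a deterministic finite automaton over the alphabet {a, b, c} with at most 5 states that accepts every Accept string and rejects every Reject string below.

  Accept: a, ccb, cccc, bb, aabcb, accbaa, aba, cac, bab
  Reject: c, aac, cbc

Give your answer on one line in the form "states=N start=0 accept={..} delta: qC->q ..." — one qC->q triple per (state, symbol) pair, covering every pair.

Grow the machine one transition at a time. Run the examples from 0; the earliest place one falls off (shortest prefix, ties alphabetical) gets sent to the lowest-numbered state that keeps every Accept/Reject pair distinguishable — a pair clashes when both reach the same state with identical unread suffix — and to a fresh state only if none does.
a: 0a undefined. 0a->0: ok.
b: 0b undefined. 0b->0: ok.
c: 0c undefined. 0c->0: no, a/c meet in 0. Open state 1: 0c->1.
ca: 1a undefined. 1a->0: no, cac/c meet in 1. 1a->1: ok.
cb: 1b undefined. 1b->0: ok.
cc: 1c undefined. 1c->0: ok.
All examples now run through 2 states with every (state, symbol) defined. Accept strings end in {0}, Reject strings end in {1}; accept={0}.

states=2 start=0 accept={0} delta: 0a->0 0b->0 0c->1 1a->1 1b->0 1c->0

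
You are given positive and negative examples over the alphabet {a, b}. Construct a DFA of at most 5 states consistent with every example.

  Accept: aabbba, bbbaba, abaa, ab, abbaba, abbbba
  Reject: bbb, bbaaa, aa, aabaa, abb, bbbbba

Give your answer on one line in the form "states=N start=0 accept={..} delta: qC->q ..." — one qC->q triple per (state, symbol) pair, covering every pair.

states=5 start=0 accept={3} delta: 0a->1 0b->0 1a->2 1b->3 2a->0 2b->1 3a->3 3b->4 4a->3 4b->1

Fold the examples into a partial DFA from state 0: repeatedly fix the first undefined (state, symbol) met by the shortest-then-alphabetical prefix, trying targets in increasing order and rejecting any under which an Accept and a Reject string meet in one state with the same remainder; add a state when all current targets are rejected. Accepting states are where Accept strings end.
a: 0a undefined. 0a->0: no, abaa/aabaa meet in 0 with "baa" left. Open state 1: 0a->1.
b: 0b undefined. 0b->0: ok.
aa: 1a undefined. 1a->0: no, aabbba/bbaaa meet in 1. 1a->1: no, abaa/aabaa meet in 1 with "baa" left. Open state 2: 1a->2.
ab: 1b undefined. 1b->0: no, bbbaba/bbbbba meet in 1. 1b->1: no, bbbaba/aa meet in 2. 1b->2: no, bbbaba/bbaaa meet in 2 with "a" left. Open state 3: 1b->3.
aab: 2b undefined. 2b->0: no, aabbba/bbbbba meet in 1. 2b->1: ok.
aba: 3a undefined. 3a->0: no, bbbaba/bbb meet in 0. 3a->1: no, bbbaba/bbbbba meet in 1. 3a->2: no, bbbaba/aa meet in 2. 3a->3: ok.
abb: 3b undefined. 3b->0: no, aabbba/bbbbba meet in 1. 3b->1: no, aabbba/aa meet in 2. 3b->2: no, aabbba/bbaaa meet in 2 with "a" left. 3b->3: no, aabbba/abb meet in 3. Open state 4: 3b->4.
abba: 4a undefined. 4a->0: no, aabbba/bbb meet in 0. 4a->1: no, aabbba/bbbbba meet in 1. 4a->2: no, aabbba/aa meet in 2. 4a->3: ok.
abbb: 4b undefined. 4b->0: no, abbbba/bbbbba meet in 1. 4b->1: ok.
aabaa: 2a undefined. 2a->0: ok.
All examples now run through 5 states with every (state, symbol) defined. Accept strings end in {3}, Reject strings end in {0,1,2,4}; accept={3}.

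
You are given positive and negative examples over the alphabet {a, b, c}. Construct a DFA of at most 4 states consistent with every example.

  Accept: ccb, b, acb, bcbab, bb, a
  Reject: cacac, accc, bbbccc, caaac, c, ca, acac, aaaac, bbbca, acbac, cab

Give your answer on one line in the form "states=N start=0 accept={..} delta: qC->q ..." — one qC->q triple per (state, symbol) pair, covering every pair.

Grow the machine one transition at a time. Run the examples from 0; the earliest place one falls off (shortest prefix, ties alphabetical) gets sent to the lowest-numbered state that keeps every Accept/Reject pair distinguishable — a pair clashes when both reach the same state with identical unread suffix — and to a fresh state only if none does.
a: 0a undefined. 0a->0: ok.
b: 0b undefined. 0b->0: ok.
c: 0c undefined. 0c->0: no, ccb/cacac meet in 0. Open state 1: 0c->1.
ca: 1a undefined. 1a->0: no, b/ca meet in 0. 1a->1: no, acb/cab meet in 1 with "b" left. Open state 2: 1a->2.
cc: 1c undefined. 1c->0: ok.
acb: 1b undefined. 1b->0: ok.
caa: 2a undefined. 2a->0: ok.
cab: 2b undefined. 2b->0: no, ccb/cab meet in 0. 2b->1: ok.
cac: 2c undefined. 2c->0: no, ccb/acac meet in 0. 2c->1: ok.
All examples now run through 3 states with every (state, symbol) defined. Accept strings end in {0}, Reject strings end in {1,2}; accept={0}.

states=3 start=0 accept={0} delta: 0a->0 0b->0 0c->1 1a->2 1b->0 1c->0 2a->0 2b->1 2c->1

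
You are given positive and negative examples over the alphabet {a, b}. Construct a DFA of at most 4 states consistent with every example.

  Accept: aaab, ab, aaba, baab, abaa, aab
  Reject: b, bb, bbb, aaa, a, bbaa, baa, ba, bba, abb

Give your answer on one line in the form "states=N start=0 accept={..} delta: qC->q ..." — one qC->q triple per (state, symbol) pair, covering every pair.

states=3 start=0 accept={2} delta: 0a->1 0b->0 1a->1 1b->2 2a->2 2b->0

State merging on the prefix tree: take the shortest (then alphabetical) example prefix whose next move is undefined and point that move at state 0, else 1, else 2, ...; a target is out if some Accept/Reject pair would then sit in one state with the same input left (inseparable). If every existing state is out, open a new one.
a: 0a undefined. 0a->0: no, aaab/b meet in 0 with "b" left. Open state 1: 0a->1.
b: 0b undefined. 0b->0: ok.
aa: 1a undefined. 1a->0: no, aaba/aaa meet in 1. 1a->1: ok.
ab: 1b undefined. 1b->0: no, aaab/b meet in 0. 1b->1: no, aaab/aaa meet in 1. Open state 2: 1b->2.
aba: 2a undefined. 2a->0: no, aaba/b meet in 0. 2a->1: no, aaba/aaa meet in 1. 2a->2: ok.
abb: 2b undefined. 2b->0: ok.
All examples now run through 3 states with every (state, symbol) defined. Accept strings end in {2}, Reject strings end in {0,1}; accept={2}.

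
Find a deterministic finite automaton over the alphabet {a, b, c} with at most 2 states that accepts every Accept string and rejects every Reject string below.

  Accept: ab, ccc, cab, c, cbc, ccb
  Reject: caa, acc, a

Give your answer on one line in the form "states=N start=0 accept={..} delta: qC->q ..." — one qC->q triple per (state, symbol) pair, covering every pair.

Grow the machine one transition at a time. Run the examples from 0; the earliest place one falls off (shortest prefix, ties alphabetical) gets sent to the lowest-numbered state that keeps every Accept/Reject pair distinguishable — a pair clashes when both reach the same state with identical unread suffix — and to a fresh state only if none does.
a: 0a undefined. 0a->0: ok.
c: 0c undefined. 0c->0: no, ccc/caa meet in 0. Open state 1: 0c->1.
ab: 0b undefined. 0b->0: no, ab/a meet in 0. 0b->1: ok.
ca: 1a undefined. 1a->0: ok.
cb: 1b undefined. 1b->0: ok.
cc: 1c undefined. 1c->0: ok.
All examples now run through 2 states with every (state, symbol) defined. Accept strings end in {1}, Reject strings end in {0}; accept={1}.

states=2 start=0 accept={1} delta: 0a->0 0b->1 0c->1 1a->0 1b->0 1c->0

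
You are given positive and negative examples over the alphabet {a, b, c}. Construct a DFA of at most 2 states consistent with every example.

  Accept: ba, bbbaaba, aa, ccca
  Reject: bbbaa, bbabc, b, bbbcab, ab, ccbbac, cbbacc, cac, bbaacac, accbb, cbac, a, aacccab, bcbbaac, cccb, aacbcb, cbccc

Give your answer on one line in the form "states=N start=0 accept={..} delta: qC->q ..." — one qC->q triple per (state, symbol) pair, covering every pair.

states=2 start=0 accept={0} delta: 0a->1 0b->1 0c->1 1a->0 1b->1 1c->1

Grow the machine one transition at a time. Run the examples from 0; the earliest place one falls off (shortest prefix, ties alphabetical) gets sent to the lowest-numbered state that keeps every Accept/Reject pair distinguishable — a pair clashes when both reach the same state with identical unread suffix — and to a fresh state only if none does.
a: 0a undefined. 0a->0: no, aa/a meet in 0. Open state 1: 0a->1.
b: 0b undefined. 0b->0: no, ba/a meet in 1. 0b->1: ok.
c: 0c undefined. 0c->0: no, ccca/b meet in 1. 0c->1: ok.
aa: 1a undefined. 1a->0: ok.
ab: 1b undefined. 1b->0: no, ba/ab meet in 0. 1b->1: ok.
ac: 1c undefined. 1c->0: no, ba/bbabc meet in 0. 1c->1: ok.
All examples now run through 2 states with every (state, symbol) defined. Accept strings end in {0}, Reject strings end in {1}; accept={0}.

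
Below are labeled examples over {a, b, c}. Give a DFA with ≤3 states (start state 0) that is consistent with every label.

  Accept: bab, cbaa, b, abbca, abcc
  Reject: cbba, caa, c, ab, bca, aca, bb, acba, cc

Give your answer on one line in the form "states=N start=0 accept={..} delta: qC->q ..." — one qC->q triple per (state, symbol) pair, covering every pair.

states=3 start=0 accept={1} delta: 0a->1 0b->1 0c->0 1a->0 1b->2 1c->1 2a->0 2b->0 2c->1

State merging on the prefix tree: take the shortest (then alphabetical) example prefix whose next move is undefined and point that move at state 0, else 1, else 2, ...; a target is out if some Accept/Reject pair would then sit in one state with the same input left (inseparable). If every existing state is out, open a new one.
a: 0a undefined. 0a->0: no, b/ab meet in 0 with "b" left. Open state 1: 0a->1.
b: 0b undefined. 0b->0: no, bab/ab meet in 1 with "b" left. 0b->1: ok.
c: 0c undefined. 0c->0: ok.
ab: 1b undefined. 1b->0: no, b/cbba meet in 1. 1b->1: no, b/ab meet in 1. Open state 2: 1b->2.
ac: 1c undefined. 1c->0: no, b/bca meet in 1. 1c->1: ok.
ba: 1a undefined. 1a->0: ok.
abb: 2b undefined. 2b->0: ok.
abc: 2c undefined. 2c->0: no, abcc/caa meet in 0. 2c->1: ok.
acba: 2a undefined. 2a->0: ok.
All examples now run through 3 states with every (state, symbol) defined. Accept strings end in {1}, Reject strings end in {0,2}; accept={1}.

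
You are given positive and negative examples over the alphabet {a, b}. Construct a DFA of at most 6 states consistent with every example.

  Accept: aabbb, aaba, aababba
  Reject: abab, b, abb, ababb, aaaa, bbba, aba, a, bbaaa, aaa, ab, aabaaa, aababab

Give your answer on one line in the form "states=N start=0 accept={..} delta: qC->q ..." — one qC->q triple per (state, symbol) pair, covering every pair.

states=5 start=0 accept={2} delta: 0a->1 0b->0 1a->2 1b->0 2a->0 2b->3 3a->2 3b->4 4a->2 4b->2

State merging on the prefix tree: take the shortest (then alphabetical) example prefix whose next move is undefined and point that move at state 0, else 1, else 2, ...; a target is out if some Accept/Reject pair would then sit in one state with the same input left (inseparable). If every existing state is out, open a new one.
a: 0a undefined. 0a->0: no, aaba/aba meet in 0 with "ba" left. Open state 1: 0a->1.
b: 0b undefined. 0b->0: ok.
aa: 1a undefined. 1a->0: no, aabbb/b meet in 0. 1a->1: no, aaba/aba meet in 1 with "ba" left. Open state 2: 1a->2.
ab: 1b undefined. 1b->0: ok.
aaa: 2a undefined. 2a->0: ok.
aab: 2b undefined. 2b->0: no, aabbb/abab meet in 0. 2b->1: no, aabbb/abab meet in 0. 2b->2: no, aabbb/aabaaa meet in 2. Open state 3: 2b->3.
aaba: 3a undefined. 3a->0: no, aaba/abab meet in 0. 3a->1: no, aaba/aaaa meet in 1. 3a->2: ok.
aabb: 3b undefined. 3b->0: no, aabbb/abab meet in 0. 3b->1: no, aabbb/abab meet in 0. 3b->2: no, aabbb/aababab meet in 3. 3b->3: no, aabbb/aababab meet in 3. Open state 4: 3b->4.
aabbb: 4b undefined. 4b->0: no, aabbb/abab meet in 0. 4b->1: no, aabbb/aaaa meet in 1. 4b->2: ok.
aababba: 4a undefined. 4a->0: no, aababba/abab meet in 0. 4a->1: no, aababba/aaaa meet in 1. 4a->2: ok.
All examples now run through 5 states with every (state, symbol) defined. Accept strings end in {2}, Reject strings end in {0,1,3}; accept={2}.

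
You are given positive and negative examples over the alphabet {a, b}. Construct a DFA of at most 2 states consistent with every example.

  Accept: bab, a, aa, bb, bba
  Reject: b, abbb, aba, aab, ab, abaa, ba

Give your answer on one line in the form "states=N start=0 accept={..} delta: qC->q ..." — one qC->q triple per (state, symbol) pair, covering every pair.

Grow the machine one transition at a time. Run the examples from 0; the earliest place one falls off (shortest prefix, ties alphabetical) gets sent to the lowest-numbered state that keeps every Accept/Reject pair distinguishable — a pair clashes when both reach the same state with identical unread suffix — and to a fresh state only if none does.
a: 0a undefined. 0a->0: ok.
b: 0b undefined. 0b->0: no, bab/b meet in 0. Open state 1: 0b->1.
ba: 1a undefined. 1a->0: no, bab/b meet in 1. 1a->1: ok.
bb: 1b undefined. 1b->0: ok.
All examples now run through 2 states with every (state, symbol) defined. Accept strings end in {0}, Reject strings end in {1}; accept={0}.

states=2 start=0 accept={0} delta: 0a->0 0b->1 1a->1 1b->0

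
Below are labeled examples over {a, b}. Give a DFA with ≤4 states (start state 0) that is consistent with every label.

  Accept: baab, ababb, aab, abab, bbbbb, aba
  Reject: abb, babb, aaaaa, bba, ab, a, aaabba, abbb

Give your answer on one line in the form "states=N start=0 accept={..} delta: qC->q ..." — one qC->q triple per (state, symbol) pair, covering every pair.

State merging on the prefix tree: take the shortest (then alphabetical) example prefix whose next move is undefined and point that move at state 0, else 1, else 2, ...; a target is out if some Accept/Reject pair would then sit in one state with the same input left (inseparable). If every existing state is out, open a new one.
a: 0a undefined. 0a->0: no, ababb/babb meet in 0 with "babb" left. Open state 1: 0a->1.
b: 0b undefined. 0b->0: ok.
aa: 1a undefined. 1a->0: ok.
ab: 1b undefined. 1b->0: no, baab/abb meet in 0. 1b->1: no, baab/aaabba meet in 0. Open state 2: 1b->2.
aba: 2a undefined. 2a->0: ok.
abb: 2b undefined. 2b->0: no, baab/abb meet in 0. 2b->1: no, baab/aaabba meet in 0. 2b->2: no, baab/aaabba meet in 0. Open state 3: 2b->3.
abbb: 3b undefined. 3b->0: no, baab/abbb meet in 0. 3b->1: ok.
aaabba: 3a undefined. 3a->0: no, baab/aaabba meet in 0. 3a->1: ok.
All examples now run through 4 states with every (state, symbol) defined. Accept strings end in {0}, Reject strings end in {1,2,3}; accept={0}.

states=4 start=0 accept={0} delta: 0a->1 0b->0 1a->0 1b->2 2a->0 2b->3 3a->1 3b->1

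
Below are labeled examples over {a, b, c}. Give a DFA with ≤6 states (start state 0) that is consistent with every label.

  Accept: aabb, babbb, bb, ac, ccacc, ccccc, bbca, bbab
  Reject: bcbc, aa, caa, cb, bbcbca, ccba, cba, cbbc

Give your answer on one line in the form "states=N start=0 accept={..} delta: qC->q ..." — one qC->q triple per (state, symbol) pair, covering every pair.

Grow the machine one transition at a time. Run the examples from 0; the earliest place one falls off (shortest prefix, ties alphabetical) gets sent to the lowest-numbered state that keeps every Accept/Reject pair distinguishable — a pair clashes when both reach the same state with identical unread suffix — and to a fresh state only if none does.
a: 0a undefined. 0a->0: ok.
b: 0b undefined. 0b->0: no, aabb/aa meet in 0. Open state 1: 0b->1.
c: 0c undefined. 0c->0: no, ac/aa meet in 0. 0c->1: no, aabb/cb meet in 1 with "b" left. Open state 2: 0c->2.
ba: 1a undefined. 1a->0: ok.
bb: 1b undefined. 1b->0: no, aabb/aa meet in 0. 1b->1: ok.
bc: 1c undefined. 1c->0: no, bbca/bcbc meet in 0. 1c->1: no, aabb/bcbc meet in 1. 1c->2: ok.
ca: 2a undefined. 2a->0: no, bbca/aa meet in 0. 2a->1: ok.
cb: 2b undefined. 2b->0: no, aabb/bbcbca meet in 1. 2b->1: no, aabb/cb meet in 1. 2b->2: no, aabb/cba meet in 1. Open state 3: 2b->3.
cc: 2c undefined. 2c->0: no, ccacc/aa meet in 0. 2c->1: ok.
cba: 3a undefined. 3a->0: ok.
cbb: 3b undefined. 3b->0: no, ac/cbbc meet in 2. 3b->1: no, ac/cbbc meet in 2. 3b->2: no, aabb/cbbc meet in 1. 3b->3: ok.
bcbc: 3c undefined. 3c->0: ok.
All examples now run through 4 states with every (state, symbol) defined. Accept strings end in {1,2}, Reject strings end in {0,3}; accept={1,2}.

states=4 start=0 accept={1,2} delta: 0a->0 0b->1 0c->2 1a->0 1b->1 1c->2 2a->1 2b->3 2c->1 3a->0 3b->3 3c->0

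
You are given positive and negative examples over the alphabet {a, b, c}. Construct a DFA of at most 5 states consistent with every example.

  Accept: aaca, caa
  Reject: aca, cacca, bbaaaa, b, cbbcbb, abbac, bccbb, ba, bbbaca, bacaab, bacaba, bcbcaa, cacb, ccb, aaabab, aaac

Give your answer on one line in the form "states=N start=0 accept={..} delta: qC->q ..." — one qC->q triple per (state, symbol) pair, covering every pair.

states=5 start=0 accept={3} delta: 0a->1 0b->0 0c->1 1a->2 1b->1 1c->0 2a->3 2b->0 2c->4 3a->0 3b->0 3c->0 4a->3 4b->0 4c->0

Grow the machine one transition at a time. Run the examples from 0; the earliest place one falls off (shortest prefix, ties alphabetical) gets sent to the lowest-numbered state that keeps every Accept/Reject pair distinguishable — a pair clashes when both reach the same state with identical unread suffix — and to a fresh state only if none does.
a: 0a undefined. 0a->0: no, aaca/aca meet in 0 with "ca" left. Open state 1: 0a->1.
b: 0b undefined. 0b->0: ok.
c: 0c undefined. 0c->0: no, caa/bcbcaa meet in 1 with "a" left. 0c->1: ok.
aa: 1a undefined. 1a->0: no, aaca/bbaaaa meet in 0. 1a->1: no, aaca/aca meet in 1 with "ca" left. Open state 2: 1a->2.
ab: 1b undefined. 1b->0: no, caa/bcbcaa meet in 2 with "a" left. 1b->1: ok.
ac: 1c undefined. 1c->0: ok.
aaa: 2a undefined. 2a->0: no, caa/b meet in 0. 2a->1: no, caa/aca meet in 1. 2a->2: no, caa/bbaaaa meet in 2. Open state 3: 2a->3.
aac: 2c undefined. 2c->0: no, aaca/aca meet in 1. 2c->1: no, aaca/bacaba meet in 2. 2c->2: no, aaca/cacca meet in 3. 2c->3: no, aaca/bbaaaa meet in 3 with "a" left. Open state 4: 2c->4.
aaab: 3b undefined. 3b->0: ok.
aaac: 3c undefined. 3c->0: ok.
aaca: 4a undefined. 4a->0: no, aaca/b meet in 0. 4a->1: no, aaca/aca meet in 1. 4a->2: no, aaca/bacaba meet in 2. 4a->3: ok.
cacb: 4b undefined. 4b->0: ok.
cacc: 4c undefined. 4c->0: ok.
bacaab: 2b undefined. 2b->0: ok.
bbaaaa: 3a undefined. 3a->0: ok.
All examples now run through 5 states with every (state, symbol) defined. Accept strings end in {3}, Reject strings end in {0,1,2,4}; accept={3}.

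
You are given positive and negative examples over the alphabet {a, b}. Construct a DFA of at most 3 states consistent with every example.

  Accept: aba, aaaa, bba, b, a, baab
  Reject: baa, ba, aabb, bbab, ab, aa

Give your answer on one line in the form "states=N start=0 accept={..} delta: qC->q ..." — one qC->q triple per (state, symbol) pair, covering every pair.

states=3 start=0 accept={1} delta: 0a->1 0b->1 1a->2 1b->0 2a->0 2b->1

Fold the examples into a partial DFA from state 0: repeatedly fix the first undefined (state, symbol) met by the shortest-then-alphabetical prefix, trying targets in increasing order and rejecting any under which an Accept and a Reject string meet in one state with the same remainder; add a state when all current targets are rejected. Accepting states are where Accept strings end.
a: 0a undefined. 0a->0: no, aba/ba meet in 0 with "ba" left. Open state 1: 0a->1.
b: 0b undefined. 0b->0: no, bba/ba meet in 1. 0b->1: ok.
aa: 1a undefined. 1a->0: no, aaaa/ba meet in 0. 1a->1: no, aaaa/baa meet in 1. Open state 2: 1a->2.
ab: 1b undefined. 1b->0: ok.
aaa: 2a undefined. 2a->0: ok.
aab: 2b undefined. 2b->0: no, aba/aabb meet in 1. 2b->1: ok.
All examples now run through 3 states with every (state, symbol) defined. Accept strings end in {1}, Reject strings end in {0,2}; accept={1}.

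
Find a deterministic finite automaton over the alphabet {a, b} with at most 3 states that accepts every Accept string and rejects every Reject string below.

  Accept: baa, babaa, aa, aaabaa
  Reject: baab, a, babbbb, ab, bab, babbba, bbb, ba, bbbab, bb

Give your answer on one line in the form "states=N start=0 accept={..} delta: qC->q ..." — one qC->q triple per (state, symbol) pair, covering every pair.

Grow the machine one transition at a time. Run the examples from 0; the earliest place one falls off (shortest prefix, ties alphabetical) gets sent to the lowest-numbered state that keeps every Accept/Reject pair distinguishable — a pair clashes when both reach the same state with identical unread suffix — and to a fresh state only if none does.
a: 0a undefined. 0a->0: no, aa/a meet in 0. Open state 1: 0a->1.
b: 0b undefined. 0b->0: ok.
aa: 1a undefined. 1a->0: no, baa/baab meet in 0. 1a->1: no, baa/a meet in 1. Open state 2: 1a->2.
ab: 1b undefined. 1b->0: ok.
aaa: 2a undefined. 2a->0: ok.
baab: 2b undefined. 2b->0: ok.
All examples now run through 3 states with every (state, symbol) defined. Accept strings end in {2}, Reject strings end in {0,1}; accept={2}.

states=3 start=0 accept={2} delta: 0a->1 0b->0 1a->2 1b->0 2a->0 2b->0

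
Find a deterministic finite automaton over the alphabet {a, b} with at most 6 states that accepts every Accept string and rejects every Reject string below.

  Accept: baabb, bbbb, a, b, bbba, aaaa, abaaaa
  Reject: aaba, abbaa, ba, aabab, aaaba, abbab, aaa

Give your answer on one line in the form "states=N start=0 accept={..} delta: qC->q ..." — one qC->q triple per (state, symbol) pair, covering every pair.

Fold the examples into a partial DFA from state 0: repeatedly fix the first undefined (state, symbol) met by the shortest-then-alphabetical prefix, trying targets in increasing order and rejecting any under which an Accept and a Reject string meet in one state with the same remainder; add a state when all current targets are rejected. Accepting states are where Accept strings end.
a: 0a undefined. 0a->0: no, a/aaa meet in 0. Open state 1: 0a->1.
b: 0b undefined. 0b->0: no, a/ba meet in 1. 0b->1: ok.
aa: 1a undefined. 1a->0: no, a/aabab meet in 1. 1a->1: no, a/ba meet in 1. Open state 2: 1a->2.
ab: 1b undefined. 1b->0: no, bbba/ba meet in 2. 1b->1: no, bbba/ba meet in 2. 1b->2: no, bbba/aaba meet in 2 with "ba" left. Open state 3: 1b->3.
aaa: 2a undefined. 2a->0: ok.
aab: 2b undefined. 2b->0: no, baabb/aabab meet in 3. 2b->1: no, a/aabab meet in 1. 2b->2: no, a/aabab meet in 1. 2b->3: ok.
aba: 3a undefined. 3a->0: no, a/aabab meet in 1. 3a->1: no, baabb/aabab meet in 3. 3a->2: no, baabb/aabab meet in 3. 3a->3: no, baabb/aaba meet in 3. Open state 4: 3a->4.
abb: 3b undefined. 3b->0: no, baabb/abbab meet in 3. 3b->1: no, baabb/abbab meet in 3. 3b->2: no, a/abbaa meet in 1. 3b->3: no, bbba/aaba meet in 4. 3b->4: no, bbbb/aabab meet in 4 with "b" left. Open state 5: 3b->5.
abaa: 4a undefined. 4a->0: no, abaaaa/ba meet in 2. 4a->1: no, abaaaa/aaa meet in 0. 4a->2: ok.
abba: 5a undefined. 5a->0: no, a/abbaa meet in 1. 5a->1: no, baabb/abbab meet in 3. 5a->2: no, baabb/abbab meet in 3. 5a->3: ok.
bbbb: 5b undefined. 5b->0: no, bbbb/aaa meet in 0. 5b->1: ok.
aabab: 4b undefined. 4b->0: ok.
All examples now run through 6 states with every (state, symbol) defined. Accept strings end in {1,3}, Reject strings end in {0,2,4,5}; accept={1,3}.

states=6 start=0 accept={1,3} delta: 0a->1 0b->1 1a->2 1b->3 2a->0 2b->3 3a->4 3b->5 4a->2 4b->0 5a->3 5b->1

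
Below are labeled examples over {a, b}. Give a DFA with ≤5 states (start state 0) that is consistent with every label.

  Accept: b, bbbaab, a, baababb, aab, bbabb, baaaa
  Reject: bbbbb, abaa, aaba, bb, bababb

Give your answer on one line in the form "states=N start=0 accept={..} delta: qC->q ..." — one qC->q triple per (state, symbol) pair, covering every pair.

states=4 start=0 accept={0,1} delta: 0a->0 0b->1 1a->2 1b->2 2a->3 2b->0 3a->0 3b->2

Grow the machine one transition at a time. Run the examples from 0; the earliest place one falls off (shortest prefix, ties alphabetical) gets sent to the lowest-numbered state that keeps every Accept/Reject pair distinguishable — a pair clashes when both reach the same state with identical unread suffix — and to a fresh state only if none does.
a: 0a undefined. 0a->0: ok.
b: 0b undefined. 0b->0: no, b/bbbbb meet in 0. Open state 1: 0b->1.
ba: 1a undefined. 1a->0: no, a/abaa meet in 0. 1a->1: no, b/abaa meet in 1. Open state 2: 1a->2.
bb: 1b undefined. 1b->0: no, b/bbbbb meet in 1. 1b->1: no, b/bbbbb meet in 1. 1b->2: ok.
baa: 2a undefined. 2a->0: no, a/abaa meet in 0. 2a->1: no, b/abaa meet in 1. 2a->2: no, baababb/bababb meet in 2 with "babb" left. Open state 3: 2a->3.
bab: 2b undefined. 2b->0: ok.
baaa: 3a undefined. 3a->0: ok.
baab: 3b undefined. 3b->0: no, baababb/bbbbb meet in 2. 3b->1: no, bbabb/bbbbb meet in 2. 3b->2: ok.
All examples now run through 4 states with every (state, symbol) defined. Accept strings end in {0,1}, Reject strings end in {2,3}; accept={0,1}.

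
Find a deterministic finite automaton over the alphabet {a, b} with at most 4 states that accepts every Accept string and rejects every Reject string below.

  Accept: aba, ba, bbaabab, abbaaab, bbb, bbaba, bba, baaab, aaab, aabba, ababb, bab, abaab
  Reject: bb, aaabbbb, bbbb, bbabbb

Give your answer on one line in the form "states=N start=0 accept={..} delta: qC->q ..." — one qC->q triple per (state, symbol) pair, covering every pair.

Grow the machine one transition at a time. Run the examples from 0; the earliest place one falls off (shortest prefix, ties alphabetical) gets sent to the lowest-numbered state that keeps every Accept/Reject pair distinguishable — a pair clashes when both reach the same state with identical unread suffix — and to a fresh state only if none does.
a: 0a undefined. 0a->0: ok.
b: 0b undefined. 0b->0: no, aba/bb meet in 0. Open state 1: 0b->1.
ba: 1a undefined. 1a->0: no, ababb/bb meet in 1 with "b" left. 1a->1: no, baaab/bb meet in 1 with "b" left. Open state 2: 1a->2.
bb: 1b undefined. 1b->0: no, abbaaab/bbabbb meet in 1. 1b->1: no, bbb/bb meet in 1. 1b->2: no, aba/bb meet in 2. Open state 3: 1b->3.
baa: 2a undefined. 2a->0: ok.
bab: 2b undefined. 2b->0: ok.
bba: 3a undefined. 3a->0: no, bbb/bbabbb meet in 3 with "b" left. 3a->1: ok.
bbb: 3b undefined. 3b->0: no, bbaabab/aaabbbb meet in 1. 3b->1: ok.
All examples now run through 4 states with every (state, symbol) defined. Accept strings end in {0,1,2}, Reject strings end in {3}; accept={0,1,2}.

states=4 start=0 accept={0,1,2} delta: 0a->0 0b->1 1a->2 1b->3 2a->0 2b->0 3a->1 3b->1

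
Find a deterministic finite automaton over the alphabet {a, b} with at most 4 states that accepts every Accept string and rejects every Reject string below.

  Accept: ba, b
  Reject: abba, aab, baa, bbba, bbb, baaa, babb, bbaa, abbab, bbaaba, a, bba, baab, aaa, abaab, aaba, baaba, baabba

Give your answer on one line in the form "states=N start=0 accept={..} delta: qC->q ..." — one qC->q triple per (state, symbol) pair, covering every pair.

State merging on the prefix tree: take the shortest (then alphabetical) example prefix whose next move is undefined and point that move at state 0, else 1, else 2, ...; a target is out if some Accept/Reject pair would then sit in one state with the same input left (inseparable). If every existing state is out, open a new one.
a: 0a undefined. 0a->0: no, ba/aaba meet in 0 with "ba" left. Open state 1: 0a->1.
b: 0b undefined. 0b->0: no, ba/bbba meet in 1. 0b->1: no, b/a meet in 1. Open state 2: 0b->2.
aa: 1a undefined. 1a->0: no, ba/aaba meet in 2 with "a" left. 1a->1: ok.
ab: 1b undefined. 1b->0: no, ba/abba meet in 2 with "a" left. 1b->1: ok.
ba: 2a undefined. 2a->0: ok.
bb: 2b undefined. 2b->0: no, ba/bbba meet in 0. 2b->1: ok.
All examples now run through 3 states with every (state, symbol) defined. Accept strings end in {0,2}, Reject strings end in {1}; accept={0,2}.

states=3 start=0 accept={0,2} delta: 0a->1 0b->2 1a->1 1b->1 2a->0 2b->1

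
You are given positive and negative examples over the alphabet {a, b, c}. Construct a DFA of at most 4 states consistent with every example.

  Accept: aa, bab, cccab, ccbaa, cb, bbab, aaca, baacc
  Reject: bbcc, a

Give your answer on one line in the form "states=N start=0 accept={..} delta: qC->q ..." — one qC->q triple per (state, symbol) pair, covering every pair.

states=3 start=0 accept={0,2} delta: 0a->1 0b->0 0c->1 1a->2 1b->0 1c->1 2a->0 2b->0 2c->2

State merging on the prefix tree: take the shortest (then alphabetical) example prefix whose next move is undefined and point that move at state 0, else 1, else 2, ...; a target is out if some Accept/Reject pair would then sit in one state with the same input left (inseparable). If every existing state is out, open a new one.
a: 0a undefined. 0a->0: no, aa/a meet in 0. Open state 1: 0a->1.
b: 0b undefined. 0b->0: ok.
c: 0c undefined. 0c->0: no, cb/bbcc meet in 0. 0c->1: ok.
aa: 1a undefined. 1a->0: no, baacc/bbcc meet in 1 with "c" left. 1a->1: no, aa/a meet in 1. Open state 2: 1a->2.
cb: 1b undefined. 1b->0: ok.
cc: 1c undefined. 1c->0: no, bab/bbcc meet in 0. 1c->1: ok.
aac: 2c undefined. 2c->0: no, aaca/bbcc meet in 1. 2c->1: no, baacc/bbcc meet in 1. 2c->2: ok.
aaca: 2a undefined. 2a->0: ok.
cccab: 2b undefined. 2b->0: ok.
All examples now run through 3 states with every (state, symbol) defined. Accept strings end in {0,2}, Reject strings end in {1}; accept={0,2}.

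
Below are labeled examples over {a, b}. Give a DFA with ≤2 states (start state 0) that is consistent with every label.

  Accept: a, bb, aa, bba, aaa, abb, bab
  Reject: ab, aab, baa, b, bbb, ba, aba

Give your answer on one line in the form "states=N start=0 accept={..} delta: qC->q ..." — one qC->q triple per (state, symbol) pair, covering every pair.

states=2 start=0 accept={0} delta: 0a->0 0b->1 1a->1 1b->0

Fold the examples into a partial DFA from state 0: repeatedly fix the first undefined (state, symbol) met by the shortest-then-alphabetical prefix, trying targets in increasing order and rejecting any under which an Accept and a Reject string meet in one state with the same remainder; add a state when all current targets are rejected. Accepting states are where Accept strings end.
a: 0a undefined. 0a->0: ok.
b: 0b undefined. 0b->0: no, a/ab meet in 0. Open state 1: 0b->1.
ba: 1a undefined. 1a->0: no, a/baa meet in 0. 1a->1: ok.
bb: 1b undefined. 1b->0: ok.
All examples now run through 2 states with every (state, symbol) defined. Accept strings end in {0}, Reject strings end in {1}; accept={0}.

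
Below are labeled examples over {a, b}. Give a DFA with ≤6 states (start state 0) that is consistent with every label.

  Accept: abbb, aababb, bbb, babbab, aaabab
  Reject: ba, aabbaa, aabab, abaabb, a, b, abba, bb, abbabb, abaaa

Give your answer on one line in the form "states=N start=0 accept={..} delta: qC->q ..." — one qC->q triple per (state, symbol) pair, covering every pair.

states=6 start=0 accept={4,5} delta: 0a->1 0b->1 1a->2 1b->3 2a->0 2b->4 3a->1 3b->5 4a->1 4b->1 5a->0 5b->4

Grow the machine one transition at a time. Run the examples from 0; the earliest place one falls off (shortest prefix, ties alphabetical) gets sent to the lowest-numbered state that keeps every Accept/Reject pair distinguishable — a pair clashes when both reach the same state with identical unread suffix — and to a fresh state only if none does.
a: 0a undefined. 0a->0: no, aaabab/aabab meet in 0 with "bab" left. Open state 1: 0a->1.
b: 0b undefined. 0b->0: no, bbb/b meet in 0. 0b->1: ok.
aa: 1a undefined. 1a->0: no, aababb/bb meet in 1 with "b" left. 1a->1: no, aaabab/aabab meet in 1 with "bab" left. Open state 2: 1a->2.
ab: 1b undefined. 1b->0: no, abbb/bb meet in 0. 1b->1: no, abbb/a meet in 1. 1b->2: no, aababb/abbabb meet in 2 with "babb" left. Open state 3: 1b->3.
aaa: 2a undefined. 2a->0: ok.
aab: 2b undefined. 2b->0: no, babbab/aabbaa meet in 0. 2b->1: no, aababb/bb meet in 3. 2b->2: no, aababb/bb meet in 3. 2b->3: no, aaabab/bb meet in 3. Open state 4: 2b->4.
aba: 3a undefined. 3a->0: no, bbb/abaabb meet in 3 with "b" left. 3a->1: ok.
abb: 3b undefined. 3b->0: no, abbb/a meet in 1. 3b->1: no, abbb/bb meet in 3. 3b->2: no, bbb/ba meet in 2. 3b->3: no, abbb/bb meet in 3. 3b->4: no, abbb/abaabb meet in 4 with "b" left. Open state 5: 3b->5.
aaba: 4a undefined. 4a->0: no, aababb/bb meet in 3. 4a->1: ok.
aabb: 4b undefined. 4b->0: no, babbab/aabab meet in 3. 4b->1: ok.
abba: 5a undefined. 5a->0: ok.
abbb: 5b undefined. 5b->0: no, abbb/aabbaa meet in 0. 5b->1: no, abbb/abaabb meet in 1. 5b->2: no, abbb/ba meet in 2. 5b->3: no, abbb/aabab meet in 3. 5b->4: ok.
All examples now run through 6 states with every (state, symbol) defined. Accept strings end in {4,5}, Reject strings end in {0,1,2,3}; accept={4,5}.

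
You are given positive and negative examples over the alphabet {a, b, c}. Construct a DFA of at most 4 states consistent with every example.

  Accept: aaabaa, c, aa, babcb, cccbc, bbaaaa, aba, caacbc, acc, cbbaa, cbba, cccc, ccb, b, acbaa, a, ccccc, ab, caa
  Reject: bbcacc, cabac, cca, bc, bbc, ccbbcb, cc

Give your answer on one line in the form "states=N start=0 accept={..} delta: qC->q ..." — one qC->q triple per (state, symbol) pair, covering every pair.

State merging on the prefix tree: take the shortest (then alphabetical) example prefix whose next move is undefined and point that move at state 0, else 1, else 2, ...; a target is out if some Accept/Reject pair would then sit in one state with the same input left (inseparable). If every existing state is out, open a new one.
a: 0a undefined. 0a->0: no, acc/cc meet in 0 with "cc" left. Open state 1: 0a->1.
b: 0b undefined. 0b->0: no, c/bc meet in 0 with "c" left. 0b->1: ok.
c: 0c undefined. 0c->0: no, c/cc meet in 0. 0c->1: ok.
aa: 1a undefined. 1a->0: no, c/cabac meet in 1. 1a->1: ok.
ab: 1b undefined. 1b->0: no, aaabaa/bbc meet in 1. 1b->1: ok.
ac: 1c undefined. 1c->0: no, aaabaa/bbcacc meet in 1. 1c->1: no, aaabaa/bbcacc meet in 1. Open state 2: 1c->2.
acb: 2b undefined. 2b->0: no, babcb/ccbbcb meet in 0. 2b->1: no, aaabaa/ccbbcb meet in 1. 2b->2: no, babcb/cabac meet in 2. Open state 3: 2b->3.
acc: 2c undefined. 2c->0: no, cccbc/cabac meet in 2. 2c->1: no, cccbc/cabac meet in 2. 2c->2: no, acc/cabac meet in 2. 2c->3: ok.
cca: 2a undefined. 2a->0: ok.
acba: 3a undefined. 3a->0: ok.
ccbb: 3b undefined. 3b->0: no, aaabaa/ccbbcb meet in 1. 3b->1: no, babcb/ccbbcb meet in 3. 3b->2: ok.
cccc: 3c undefined. 3c->0: no, caacbc/cca meet in 0. 3c->1: no, ccccc/bbcacc meet in 2. 3c->2: no, caacbc/bbcacc meet in 2. 3c->3: ok.
All examples now run through 4 states with every (state, symbol) defined. Accept strings end in {1,3}, Reject strings end in {0,2}; accept={1,3}.

states=4 start=0 accept={1,3} delta: 0a->1 0b->1 0c->1 1a->1 1b->1 1c->2 2a->0 2b->3 2c->3 3a->0 3b->2 3c->3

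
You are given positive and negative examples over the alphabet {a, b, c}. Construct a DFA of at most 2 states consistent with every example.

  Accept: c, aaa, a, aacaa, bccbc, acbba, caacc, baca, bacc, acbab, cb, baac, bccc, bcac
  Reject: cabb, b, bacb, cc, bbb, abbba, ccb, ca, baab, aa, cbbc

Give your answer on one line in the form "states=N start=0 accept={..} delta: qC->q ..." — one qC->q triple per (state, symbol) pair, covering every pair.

Grow the machine one transition at a time. Run the examples from 0; the earliest place one falls off (shortest prefix, ties alphabetical) gets sent to the lowest-numbered state that keeps every Accept/Reject pair distinguishable — a pair clashes when both reach the same state with identical unread suffix — and to a fresh state only if none does.
a: 0a undefined. 0a->0: no, aaa/aa meet in 0. Open state 1: 0a->1.
b: 0b undefined. 0b->0: ok.
c: 0c undefined. 0c->0: no, c/b meet in 0. 0c->1: ok.
aa: 1a undefined. 1a->0: ok.
ab: 1b undefined. 1b->0: no, c/abbba meet in 1. 1b->1: ok.
ac: 1c undefined. 1c->0: ok.
All examples now run through 2 states with every (state, symbol) defined. Accept strings end in {1}, Reject strings end in {0}; accept={1}.

states=2 start=0 accept={1} delta: 0a->1 0b->0 0c->1 1a->0 1b->1 1c->0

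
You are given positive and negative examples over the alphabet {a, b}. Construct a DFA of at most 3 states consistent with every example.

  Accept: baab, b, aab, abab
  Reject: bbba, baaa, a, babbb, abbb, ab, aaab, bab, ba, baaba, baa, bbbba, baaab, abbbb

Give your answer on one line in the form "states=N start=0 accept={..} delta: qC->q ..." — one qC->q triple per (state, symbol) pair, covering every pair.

Grow the machine one transition at a time. Run the examples from 0; the earliest place one falls off (shortest prefix, ties alphabetical) gets sent to the lowest-numbered state that keeps every Accept/Reject pair distinguishable — a pair clashes when both reach the same state with identical unread suffix — and to a fresh state only if none does.
a: 0a undefined. 0a->0: no, b/ab meet in 0 with "b" left. Open state 1: 0a->1.
b: 0b undefined. 0b->0: ok.
aa: 1a undefined. 1a->0: no, baab/baa meet in 0. 1a->1: no, baab/ab meet in 1 with "b" left. Open state 2: 1a->2.
ab: 1b undefined. 1b->0: no, b/babbb meet in 0. 1b->1: ok.
aaa: 2a undefined. 2a->0: no, b/baaa meet in 0. 2a->1: ok.
aab: 2b undefined. 2b->0: ok.
All examples now run through 3 states with every (state, symbol) defined. Accept strings end in {0}, Reject strings end in {1,2}; accept={0}.

states=3 start=0 accept={0} delta: 0a->1 0b->0 1a->2 1b->1 2a->1 2b->0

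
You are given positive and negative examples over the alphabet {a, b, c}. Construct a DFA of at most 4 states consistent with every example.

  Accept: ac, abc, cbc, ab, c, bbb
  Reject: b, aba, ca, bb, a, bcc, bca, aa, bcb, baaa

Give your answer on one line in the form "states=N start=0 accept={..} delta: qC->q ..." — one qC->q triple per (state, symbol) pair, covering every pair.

states=4 start=0 accept={0,3} delta: 0a->1 0b->2 0c->0 1a->1 1b->0 1c->0 2a->0 2b->1 2c->3 3a->1 3b->1 3c->1

State merging on the prefix tree: take the shortest (then alphabetical) example prefix whose next move is undefined and point that move at state 0, else 1, else 2, ...; a target is out if some Accept/Reject pair would then sit in one state with the same input left (inseparable). If every existing state is out, open a new one.
a: 0a undefined. 0a->0: no, ab/b meet in 0 with "b" left. Open state 1: 0a->1.
b: 0b undefined. 0b->0: no, bbb/b meet in 0. 0b->1: no, ab/bb meet in 1 with "b" left. Open state 2: 0b->2.
c: 0c undefined. 0c->0: ok.
aa: 1a undefined. 1a->0: no, c/aa meet in 0. 1a->1: ok.
ab: 1b undefined. 1b->0: ok.
ac: 1c undefined. 1c->0: ok.
ba: 2a undefined. 2a->0: ok.
bb: 2b undefined. 2b->0: no, ac/bb meet in 0. 2b->1: ok.
bc: 2c undefined. 2c->0: no, ac/bcc meet in 0. 2c->1: no, ac/bcc meet in 0. 2c->2: no, ac/bca meet in 0. Open state 3: 2c->3.
bca: 3a undefined. 3a->0: no, ac/bca meet in 0. 3a->1: ok.
bcb: 3b undefined. 3b->0: no, ac/bcb meet in 0. 3b->1: ok.
bcc: 3c undefined. 3c->0: no, ac/bcc meet in 0. 3c->1: ok.
All examples now run through 4 states with every (state, symbol) defined. Accept strings end in {0,3}, Reject strings end in {1,2}; accept={0,3}.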